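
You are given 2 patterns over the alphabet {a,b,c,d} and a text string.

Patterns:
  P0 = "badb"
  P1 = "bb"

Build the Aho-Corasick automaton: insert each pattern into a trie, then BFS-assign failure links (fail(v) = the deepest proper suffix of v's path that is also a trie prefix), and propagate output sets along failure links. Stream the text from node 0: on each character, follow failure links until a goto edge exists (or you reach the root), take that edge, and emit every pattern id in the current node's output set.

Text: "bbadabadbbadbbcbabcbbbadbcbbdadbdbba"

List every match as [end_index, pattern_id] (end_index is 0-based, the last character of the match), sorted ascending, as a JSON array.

Build automaton:
Trie nodes:
  n0 'ε': b→1
  n1 'b': a→2 b→5
  n2 'ba': d→3
  n3 'bad': b→4
  n4 'badb': ·  [P0 ends]
  n5 'bb': ·  [P1 ends]

Failure links (BFS by depth):
  n1('b'): parent n0 fail=0; on 'b' 0 → fail=0;  out ∅∪∅=∅
  n2('ba'): parent n1 fail=0; on 'a' 0 → fail=0;  out ∅∪∅=∅
  n5('bb'): parent n1 fail=0; on 'b' 0 → fail=1;  out {1}∪∅={1}
  n3('bad'): parent n2 fail=0; on 'd' 0 → fail=0;  out ∅∪∅=∅
  n4('badb'): parent n3 fail=0; on 'b' 0 → fail=1;  out {0}∪∅={0}

Text stream:
pos 0 'b': at 1
pos 1 'b': at 5  → match P1@[0:1]
pos 2 'a': at 2 (via fail)
pos 3 'd': at 3
pos 4 'a': at 0 (via fail)
pos 5 'b': at 1
pos 6 'a': at 2
pos 7 'd': at 3
pos 8 'b': at 4  → match P0@[5:8]
pos 9 'b': at 5 (via fail)  → match P1@[8:9]
pos 10 'a': at 2 (via fail)
pos 11 'd': at 3
pos 12 'b': at 4  → match P0@[9:12]
pos 13 'b': at 5 (via fail)  → match P1@[12:13]
pos 14 'c': at 0 (via fail)
pos 15 'b': at 1
pos 16 'a': at 2
pos 17 'b': at 1 (via fail)
pos 18 'c': at 0 (via fail)
pos 19 'b': at 1
pos 20 'b': at 5  → match P1@[19:20]
pos 21 'b': at 5 (via fail)  → match P1@[20:21]
pos 22 'a': at 2 (via fail)
pos 23 'd': at 3
pos 24 'b': at 4  → match P0@[21:24]
pos 25 'c': at 0 (via fail)
pos 26 'b': at 1
pos 27 'b': at 5  → match P1@[26:27]
pos 28 'd': at 0 (via fail)
pos 29 'a': at 0
pos 30 'd': at 0
pos 31 'b': at 1
pos 32 'd': at 0 (via fail)
pos 33 'b': at 1
pos 34 'b': at 5  → match P1@[33:34]
pos 35 'a': at 2 (via fail)

Result: [[1,1],[8,0],[9,1],[12,0],[13,1],[20,1],[21,1],[24,0],[27,1],[34,1]]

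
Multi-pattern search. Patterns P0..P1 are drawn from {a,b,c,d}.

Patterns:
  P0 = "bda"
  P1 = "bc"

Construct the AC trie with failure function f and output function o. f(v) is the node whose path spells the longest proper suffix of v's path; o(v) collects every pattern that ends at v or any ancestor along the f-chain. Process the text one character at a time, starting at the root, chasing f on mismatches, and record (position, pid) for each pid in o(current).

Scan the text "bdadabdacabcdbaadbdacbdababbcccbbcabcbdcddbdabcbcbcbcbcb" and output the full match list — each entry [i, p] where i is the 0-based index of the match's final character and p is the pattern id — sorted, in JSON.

Construct AC machine:
Trie nodes:
  n0 'ε': b→1
  n1 'b': c→4 d→2
  n2 'bd': a→3
  n3 'bda': ·  ←P0
  n4 'bc': ·  ←P1

Failure links (BFS by depth):
  fail(1) 'b': from fail(0)=0 chase 'b': 0 ⇒ 0;  out=∅∪out(0)=∅
  fail(2) 'bd': from fail(1)=0 chase 'd': 0 ⇒ 0;  out=∅∪out(0)=∅
  fail(4) 'bc': from fail(1)=0 chase 'c': 0 ⇒ 0;  out={1}∪out(0)={1}
  fail(3) 'bda': from fail(2)=0 chase 'a': 0 ⇒ 0;  out={0}∪out(0)={0}

Scan:
i=0 'b': node 0→1
i=1 'd': node 1→2
i=2 'a': node 2→3  → match P0@[0:2]
i=3 'd': node 3→0 (via fail)
i=4 'a': node 0→0
i=5 'b': node 0→1
i=6 'd': node 1→2
i=7 'a': node 2→3  → match P0@[5:7]
i=8 'c': node 3→0 (via fail)
i=9 'a': node 0→0
i=10 'b': node 0→1
i=11 'c': node 1→4  → match P1@[10:11]
i=12 'd': node 4→0 (via fail)
i=13 'b': node 0→1
i=14 'a': node 1→0 (via fail)
i=15 'a': node 0→0
i=16 'd': node 0→0
i=17 'b': node 0→1
i=18 'd': node 1→2
i=19 'a': node 2→3  → match P0@[17:19]
i=20 'c': node 3→0 (via fail)
i=21 'b': node 0→1
i=22 'd': node 1→2
i=23 'a': node 2→3  → match P0@[21:23]
i=24 'b': node 3→1 (via fail)
i=25 'a': node 1→0 (via fail)
i=26 'b': node 0→1
i=27 'b': node 1→1 (via fail)
i=28 'c': node 1→4  → match P1@[27:28]
i=29 'c': node 4→0 (via fail)
i=30 'c': node 0→0
i=31 'b': node 0→1
i=32 'b': node 1→1 (via fail)
i=33 'c': node 1→4  → match P1@[32:33]
i=34 'a': node 4→0 (via fail)
i=35 'b': node 0→1
i=36 'c': node 1→4  → match P1@[35:36]
i=37 'b': node 4→1 (via fail)
i=38 'd': node 1→2
i=39 'c': node 2→0 (via fail)
i=40 'd': node 0→0
i=41 'd': node 0→0
i=42 'b': node 0→1
i=43 'd': node 1→2
i=44 'a': node 2→3  → match P0@[42:44]
i=45 'b': node 3→1 (via fail)
i=46 'c': node 1→4  → match P1@[45:46]
i=47 'b': node 4→1 (via fail)
i=48 'c': node 1→4  → match P1@[47:48]
i=49 'b': node 4→1 (via fail)
i=50 'c': node 1→4  → match P1@[49:50]
i=51 'b': node 4→1 (via fail)
i=52 'c': node 1→4  → match P1@[51:52]
i=53 'b': node 4→1 (via fail)
i=54 'c': node 1→4  → match P1@[53:54]
i=55 'b': node 4→1 (via fail)

All matches (sorted): [[2,0],[7,0],[11,1],[19,0],[23,0],[28,1],[33,1],[36,1],[44,0],[46,1],[48,1],[50,1],[52,1],[54,1]]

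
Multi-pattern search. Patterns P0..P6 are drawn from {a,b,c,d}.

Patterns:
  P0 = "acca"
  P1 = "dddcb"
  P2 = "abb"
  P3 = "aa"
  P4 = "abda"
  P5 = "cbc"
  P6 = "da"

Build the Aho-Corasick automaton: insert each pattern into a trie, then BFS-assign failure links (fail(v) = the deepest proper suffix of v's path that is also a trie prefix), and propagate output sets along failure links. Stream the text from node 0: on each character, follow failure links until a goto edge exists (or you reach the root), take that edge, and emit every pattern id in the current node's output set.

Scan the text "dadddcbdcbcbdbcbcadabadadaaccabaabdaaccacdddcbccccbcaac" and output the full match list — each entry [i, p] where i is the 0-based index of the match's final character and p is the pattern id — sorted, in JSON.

Build automaton:
Trie nodes:
  0='ε' goto a→1 c→15 d→5
  1='a' goto a→12 b→10 c→2
  2='ac' goto c→3
  3='acc' goto a→4
  4='acca' goto ·  [P0 ends]
  5='d' goto a→18 d→6
  6='dd' goto d→7
  7='ddd' goto c→8
  8='dddc' goto b→9
  9='dddcb' goto ·  [P1 ends]
  10='ab' goto b→11 d→13
  11='abb' goto ·  [P2 ends]
  12='aa' goto ·  [P3 ends]
  13='abd' goto a→14
  14='abda' goto ·  [P4 ends]
  15='c' goto b→16
  16='cb' goto c→17
  17='cbc' goto ·  [P5 ends]
  18='da' goto ·  [P6 ends]

Failure links (BFS by depth):
  n1('a'): parent n0 fail=0; on 'a' 0 → fail=0;  out ∅∪∅=∅
  n5('d'): parent n0 fail=0; on 'd' 0 → fail=0;  out ∅∪∅=∅
  n15('c'): parent n0 fail=0; on 'c' 0 → fail=0;  out ∅∪∅=∅
  n2('ac'): parent n1 fail=0; on 'c' 0 → fail=15;  out ∅∪∅=∅
  n6('dd'): parent n5 fail=0; on 'd' 0 → fail=5;  out ∅∪∅=∅
  n10('ab'): parent n1 fail=0; on 'b' 0 → fail=0;  out ∅∪∅=∅
  n12('aa'): parent n1 fail=0; on 'a' 0 → fail=1;  out {3}∪∅={3}
  n16('cb'): parent n15 fail=0; on 'b' 0 → fail=0;  out ∅∪∅=∅
  n18('da'): parent n5 fail=0; on 'a' 0 → fail=1;  out {6}∪∅={6}
  n3('acc'): parent n2 fail=15; on 'c' 15→0 → fail=15;  out ∅∪∅=∅
  n7('ddd'): parent n6 fail=5; on 'd' 5 → fail=6;  out ∅∪∅=∅
  n11('abb'): parent n10 fail=0; on 'b' 0 → fail=0;  out {2}∪∅={2}
  n13('abd'): parent n10 fail=0; on 'd' 0 → fail=5;  out ∅∪∅=∅
  n17('cbc'): parent n16 fail=0; on 'c' 0 → fail=15;  out {5}∪∅={5}
  n4('acca'): parent n3 fail=15; on 'a' 15→0 → fail=1;  out {0}∪∅={0}
  n8('dddc'): parent n7 fail=6; on 'c' 6→5→0 → fail=15;  out ∅∪∅=∅
  n14('abda'): parent n13 fail=5; on 'a' 5 → fail=18;  out {4}∪{6}={4,6}
  n9('dddcb'): parent n8 fail=15; on 'b' 15 → fail=16;  out {1}∪∅={1}

Text stream:
i=0 'd': node 0→5
i=1 'a': node 5→18  → match P6@[0:1]
i=2 'd': node 18→5 ·f
i=3 'd': node 5→6
i=4 'd': node 6→7
i=5 'c': node 7→8
i=6 'b': node 8→9  → match P1@[2:6]
i=7 'd': node 9→5 ·f
i=8 'c': node 5→15 ·f
i=9 'b': node 15→16
i=10 'c': node 16→17  → match P5@[8:10]
i=11 'b': node 17→16 ·f
i=12 'd': node 16→5 ·f
i=13 'b': node 5→0 ·f
i=14 'c': node 0→15
i=15 'b': node 15→16
i=16 'c': node 16→17  → match P5@[14:16]
i=17 'a': node 17→1 ·f
i=18 'd': node 1→5 ·f
i=19 'a': node 5→18  → match P6@[18:19]
i=20 'b': node 18→10 ·f
i=21 'a': node 10→1 ·f
i=22 'd': node 1→5 ·f
i=23 'a': node 5→18  → match P6@[22:23]
i=24 'd': node 18→5 ·f
i=25 'a': node 5→18  → match P6@[24:25]
i=26 'a': node 18→12 ·f  → match P3@[25:26]
i=27 'c': node 12→2 ·f
i=28 'c': node 2→3
i=29 'a': node 3→4  → match P0@[26:29]
i=30 'b': node 4→10 ·f
i=31 'a': node 10→1 ·f
i=32 'a': node 1→12  → match P3@[31:32]
i=33 'b': node 12→10 ·f
i=34 'd': node 10→13
i=35 'a': node 13→14  → match P4@[32:35],P6@[34:35]
i=36 'a': node 14→12 ·f  → match P3@[35:36]
i=37 'c': node 12→2 ·f
i=38 'c': node 2→3
i=39 'a': node 3→4  → match P0@[36:39]
i=40 'c': node 4→2 ·f
i=41 'd': node 2→5 ·f
i=42 'd': node 5→6
i=43 'd': node 6→7
i=44 'c': node 7→8
i=45 'b': node 8→9  → match P1@[41:45]
i=46 'c': node 9→17 ·f  → match P5@[44:46]
i=47 'c': node 17→15 ·f
i=48 'c': node 15→15 ·f
i=49 'c': node 15→15 ·f
i=50 'b': node 15→16
i=51 'c': node 16→17  → match P5@[49:51]
i=52 'a': node 17→1 ·f
i=53 'a': node 1→12  → match P3@[52:53]
i=54 'c': node 12→2 ·f

Result: [[1,6],[6,1],[10,5],[16,5],[19,6],[23,6],[25,6],[26,3],[29,0],[32,3],[35,4],[35,6],[36,3],[39,0],[45,1],[46,5],[51,5],[53,3]]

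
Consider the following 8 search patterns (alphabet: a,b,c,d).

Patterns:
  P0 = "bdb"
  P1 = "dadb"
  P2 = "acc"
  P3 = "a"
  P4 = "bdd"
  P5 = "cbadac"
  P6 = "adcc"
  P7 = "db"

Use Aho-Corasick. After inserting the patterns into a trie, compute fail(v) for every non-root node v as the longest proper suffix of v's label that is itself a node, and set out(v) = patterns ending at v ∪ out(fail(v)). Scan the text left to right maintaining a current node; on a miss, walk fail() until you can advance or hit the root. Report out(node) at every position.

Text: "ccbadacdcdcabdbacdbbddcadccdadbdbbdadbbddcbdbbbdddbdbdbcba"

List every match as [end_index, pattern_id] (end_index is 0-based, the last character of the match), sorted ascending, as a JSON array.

Build automaton:
Trie (insert patterns):
  0='ε' goto a→8 b→1 c→12 d→4
  1='b' goto d→2
  2='bd' goto b→3 d→11
  3='bdb' goto ·  ←P0
  4='d' goto a→5 b→21
  5='da' goto d→6
  6='dad' goto b→7
  7='dadb' goto ·  ←P1
  8='a' goto c→9 d→18  ←P3
  9='ac' goto c→10
  10='acc' goto ·  ←P2
  11='bdd' goto ·  ←P4
  12='c' goto b→13
  13='cb' goto a→14
  14='cba' goto d→15
  15='cbad' goto a→16
  16='cbada' goto c→17
  17='cbadac' goto ·  ←P5
  18='ad' goto c→19
  19='adc' goto c→20
  20='adcc' goto ·  ←P6
  21='db' goto ·  ←P7

BFS fail/out derivation:
  fail(1) 'b': from fail(0)=0 chase 'b': 0 ⇒ 0;  out=∅∪out(0)=∅
  fail(4) 'd': from fail(0)=0 chase 'd': 0 ⇒ 0;  out=∅∪out(0)=∅
  fail(8) 'a': from fail(0)=0 chase 'a': 0 ⇒ 0;  out={3}∪out(0)={3}
  fail(12) 'c': from fail(0)=0 chase 'c': 0 ⇒ 0;  out=∅∪out(0)=∅
  fail(2) 'bd': from fail(1)=0 chase 'd': 0 ⇒ 4;  out=∅∪out(4)=∅
  fail(5) 'da': from fail(4)=0 chase 'a': 0 ⇒ 8;  out=∅∪out(8)={3}
  fail(9) 'ac': from fail(8)=0 chase 'c': 0 ⇒ 12;  out=∅∪out(12)=∅
  fail(13) 'cb': from fail(12)=0 chase 'b': 0 ⇒ 1;  out=∅∪out(1)=∅
  fail(18) 'ad': from fail(8)=0 chase 'd': 0 ⇒ 4;  out=∅∪out(4)=∅
  fail(21) 'db': from fail(4)=0 chase 'b': 0 ⇒ 1;  out={7}∪out(1)={7}
  fail(3) 'bdb': from fail(2)=4 chase 'b': 4 ⇒ 21;  out={0}∪out(21)={0,7}
  fail(6) 'dad': from fail(5)=8 chase 'd': 8 ⇒ 18;  out=∅∪out(18)=∅
  fail(10) 'acc': from fail(9)=12 chase 'c': 12→0 ⇒ 12;  out={2}∪out(12)={2}
  fail(11) 'bdd': from fail(2)=4 chase 'd': 4→0 ⇒ 4;  out={4}∪out(4)={4}
  fail(14) 'cba': from fail(13)=1 chase 'a': 1→0 ⇒ 8;  out=∅∪out(8)={3}
  fail(19) 'adc': from fail(18)=4 chase 'c': 4→0 ⇒ 12;  out=∅∪out(12)=∅
  fail(7) 'dadb': from fail(6)=18 chase 'b': 18→4 ⇒ 21;  out={1}∪out(21)={1,7}
  fail(15) 'cbad': from fail(14)=8 chase 'd': 8 ⇒ 18;  out=∅∪out(18)=∅
  fail(20) 'adcc': from fail(19)=12 chase 'c': 12→0 ⇒ 12;  out={6}∪out(12)={6}
  fail(16) 'cbada': from fail(15)=18 chase 'a': 18→4 ⇒ 5;  out=∅∪out(5)={3}
  fail(17) 'cbadac': from fail(16)=5 chase 'c': 5→8 ⇒ 9;  out={5}∪out(9)={5}

Run:
pos 0 'c': at 12
pos 1 'c': at 12 ·f
pos 2 'b': at 13
pos 3 'a': at 14  emit P3@[3:3]
pos 4 'd': at 15
pos 5 'a': at 16  emit P3@[5:5]
pos 6 'c': at 17  emit P5@[1:6]
pos 7 'd': at 4 ·f
pos 8 'c': at 12 ·f
pos 9 'd': at 4 ·f
pos 10 'c': at 12 ·f
pos 11 'a': at 8 ·f  emit P3@[11:11]
pos 12 'b': at 1 ·f
pos 13 'd': at 2
pos 14 'b': at 3  emit P0@[12:14],P7@[13:14]
pos 15 'a': at 8 ·f  emit P3@[15:15]
pos 16 'c': at 9
pos 17 'd': at 4 ·f
pos 18 'b': at 21  emit P7@[17:18]
pos 19 'b': at 1 ·f
pos 20 'd': at 2
pos 21 'd': at 11  emit P4@[19:21]
pos 22 'c': at 12 ·f
pos 23 'a': at 8 ·f  emit P3@[23:23]
pos 24 'd': at 18
pos 25 'c': at 19
pos 26 'c': at 20  emit P6@[23:26]
pos 27 'd': at 4 ·f
pos 28 'a': at 5  emit P3@[28:28]
pos 29 'd': at 6
pos 30 'b': at 7  emit P1@[27:30],P7@[29:30]
pos 31 'd': at 2 ·f
pos 32 'b': at 3  emit P0@[30:32],P7@[31:32]
pos 33 'b': at 1 ·f
pos 34 'd': at 2
pos 35 'a': at 5 ·f  emit P3@[35:35]
pos 36 'd': at 6
pos 37 'b': at 7  emit P1@[34:37],P7@[36:37]
pos 38 'b': at 1 ·f
pos 39 'd': at 2
pos 40 'd': at 11  emit P4@[38:40]
pos 41 'c': at 12 ·f
pos 42 'b': at 13
pos 43 'd': at 2 ·f
pos 44 'b': at 3  emit P0@[42:44],P7@[43:44]
pos 45 'b': at 1 ·f
pos 46 'b': at 1 ·f
pos 47 'd': at 2
pos 48 'd': at 11  emit P4@[46:48]
pos 49 'd': at 4 ·f
pos 50 'b': at 21  emit P7@[49:50]
pos 51 'd': at 2 ·f
pos 52 'b': at 3  emit P0@[50:52],P7@[51:52]
pos 53 'd': at 2 ·f
pos 54 'b': at 3  emit P0@[52:54],P7@[53:54]
pos 55 'c': at 12 ·f
pos 56 'b': at 13
pos 57 'a': at 14  emit P3@[57:57]

All matches (sorted): [[3,3],[5,3],[6,5],[11,3],[14,0],[14,7],[15,3],[18,7],[21,4],[23,3],[26,6],[28,3],[30,1],[30,7],[32,0],[32,7],[35,3],[37,1],[37,7],[40,4],[44,0],[44,7],[48,4],[50,7],[52,0],[52,7],[54,0],[54,7],[57,3]]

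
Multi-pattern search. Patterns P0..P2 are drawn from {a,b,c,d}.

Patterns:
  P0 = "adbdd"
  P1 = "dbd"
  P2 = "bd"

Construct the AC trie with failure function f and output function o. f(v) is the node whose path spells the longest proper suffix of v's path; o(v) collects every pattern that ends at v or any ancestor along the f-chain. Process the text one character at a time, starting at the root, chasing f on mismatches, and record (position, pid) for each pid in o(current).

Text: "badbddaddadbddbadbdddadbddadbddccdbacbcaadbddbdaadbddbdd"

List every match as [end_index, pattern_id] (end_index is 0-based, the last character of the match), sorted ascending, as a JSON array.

Construct AC machine:
Trie (insert patterns):
  n0 'ε': a→1 b→9 d→6
  n1 'a': d→2
  n2 'ad': b→3
  n3 'adb': d→4
  n4 'adbd': d→5
  n5 'adbdd': ·  ←P0
  n6 'd': b→7
  n7 'db': d→8
  n8 'dbd': ·  ←P1
  n9 'b': d→10
  n10 'bd': ·  ←P2

Failure links (BFS by depth):
  n1('a'): parent n0 fail=0; on 'a' 0 → fail=0;  out ∅∪∅=∅
  n6('d'): parent n0 fail=0; on 'd' 0 → fail=0;  out ∅∪∅=∅
  n9('b'): parent n0 fail=0; on 'b' 0 → fail=0;  out ∅∪∅=∅
  n2('ad'): parent n1 fail=0; on 'd' 0 → fail=6;  out ∅∪∅=∅
  n7('db'): parent n6 fail=0; on 'b' 0 → fail=9;  out ∅∪∅=∅
  n10('bd'): parent n9 fail=0; on 'd' 0 → fail=6;  out {2}∪∅={2}
  n3('adb'): parent n2 fail=6; on 'b' 6 → fail=7;  out ∅∪∅=∅
  n8('dbd'): parent n7 fail=9; on 'd' 9 → fail=10;  out {1}∪{2}={1,2}
  n4('adbd'): parent n3 fail=7; on 'd' 7 → fail=8;  out ∅∪{1,2}={1,2}
  n5('adbdd'): parent n4 fail=8; on 'd' 8→10→6→0 → fail=6;  out {0}∪∅={0}

Run:
pos 0 'b': at 9
pos 1 'a': at 1 (fail-walked)
pos 2 'd': at 2
pos 3 'b': at 3
pos 4 'd': at 4  emit P1@[2:4],P2@[3:4]
pos 5 'd': at 5  emit P0@[1:5]
pos 6 'a': at 1 (fail-walked)
pos 7 'd': at 2
pos 8 'd': at 6 (fail-walked)
pos 9 'a': at 1 (fail-walked)
pos 10 'd': at 2
pos 11 'b': at 3
pos 12 'd': at 4  emit P1@[10:12],P2@[11:12]
pos 13 'd': at 5  emit P0@[9:13]
pos 14 'b': at 7 (fail-walked)
pos 15 'a': at 1 (fail-walked)
pos 16 'd': at 2
pos 17 'b': at 3
pos 18 'd': at 4  emit P1@[16:18],P2@[17:18]
pos 19 'd': at 5  emit P0@[15:19]
pos 20 'd': at 6 (fail-walked)
pos 21 'a': at 1 (fail-walked)
pos 22 'd': at 2
pos 23 'b': at 3
pos 24 'd': at 4  emit P1@[22:24],P2@[23:24]
pos 25 'd': at 5  emit P0@[21:25]
pos 26 'a': at 1 (fail-walked)
pos 27 'd': at 2
pos 28 'b': at 3
pos 29 'd': at 4  emit P1@[27:29],P2@[28:29]
pos 30 'd': at 5  emit P0@[26:30]
pos 31 'c': at 0 (fail-walked)
pos 32 'c': at 0
pos 33 'd': at 6
pos 34 'b': at 7
pos 35 'a': at 1 (fail-walked)
pos 36 'c': at 0 (fail-walked)
pos 37 'b': at 9
pos 38 'c': at 0 (fail-walked)
pos 39 'a': at 1
pos 40 'a': at 1 (fail-walked)
pos 41 'd': at 2
pos 42 'b': at 3
pos 43 'd': at 4  emit P1@[41:43],P2@[42:43]
pos 44 'd': at 5  emit P0@[40:44]
pos 45 'b': at 7 (fail-walked)
pos 46 'd': at 8  emit P1@[44:46],P2@[45:46]
pos 47 'a': at 1 (fail-walked)
pos 48 'a': at 1 (fail-walked)
pos 49 'd': at 2
pos 50 'b': at 3
pos 51 'd': at 4  emit P1@[49:51],P2@[50:51]
pos 52 'd': at 5  emit P0@[48:52]
pos 53 'b': at 7 (fail-walked)
pos 54 'd': at 8  emit P1@[52:54],P2@[53:54]
pos 55 'd': at 6 (fail-walked)

All matches (sorted): [[4,1],[4,2],[5,0],[12,1],[12,2],[13,0],[18,1],[18,2],[19,0],[24,1],[24,2],[25,0],[29,1],[29,2],[30,0],[43,1],[43,2],[44,0],[46,1],[46,2],[51,1],[51,2],[52,0],[54,1],[54,2]]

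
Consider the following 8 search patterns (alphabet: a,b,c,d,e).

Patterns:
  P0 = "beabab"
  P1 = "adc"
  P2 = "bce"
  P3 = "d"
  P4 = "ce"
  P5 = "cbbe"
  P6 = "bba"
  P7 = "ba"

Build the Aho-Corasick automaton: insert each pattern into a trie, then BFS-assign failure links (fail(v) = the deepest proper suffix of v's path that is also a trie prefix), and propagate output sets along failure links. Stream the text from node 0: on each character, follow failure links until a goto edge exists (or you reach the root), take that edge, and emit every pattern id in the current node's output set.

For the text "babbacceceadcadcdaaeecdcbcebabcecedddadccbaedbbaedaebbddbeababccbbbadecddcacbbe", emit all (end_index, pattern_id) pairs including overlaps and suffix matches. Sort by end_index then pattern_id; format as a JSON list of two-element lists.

Build:
Trie nodes:
  n0 'ε': a→7 b→1 c→13 d→12
  n1 'b': a→20 b→18 c→10 e→2
  n2 'be': a→3
  n3 'bea': b→4
  n4 'beab': a→5
  n5 'beaba': b→6
  n6 'beabab': ·  ←P0
  n7 'a': d→8
  n8 'ad': c→9
  n9 'adc': ·  ←P1
  n10 'bc': e→11
  n11 'bce': ·  ←P2
  n12 'd': ·  ←P3
  n13 'c': b→15 e→14
  n14 'ce': ·  ←P4
  n15 'cb': b→16
  n16 'cbb': e→17
  n17 'cbbe': ·  ←P5
  n18 'bb': a→19
  n19 'bba': ·  ←P6
  n20 'ba': ·  ←P7

Failure links (BFS by depth):
  n1('b'): parent n0 fail=0; on 'b' 0 → fail=0;  out ∅∪∅=∅
  n7('a'): parent n0 fail=0; on 'a' 0 → fail=0;  out ∅∪∅=∅
  n12('d'): parent n0 fail=0; on 'd' 0 → fail=0;  out {3}∪∅={3}
  n13('c'): parent n0 fail=0; on 'c' 0 → fail=0;  out ∅∪∅=∅
  n2('be'): parent n1 fail=0; on 'e' 0 → fail=0;  out ∅∪∅=∅
  n8('ad'): parent n7 fail=0; on 'd' 0 → fail=12;  out ∅∪{3}={3}
  n10('bc'): parent n1 fail=0; on 'c' 0 → fail=13;  out ∅∪∅=∅
  n14('ce'): parent n13 fail=0; on 'e' 0 → fail=0;  out {4}∪∅={4}
  n15('cb'): parent n13 fail=0; on 'b' 0 → fail=1;  out ∅∪∅=∅
  n18('bb'): parent n1 fail=0; on 'b' 0 → fail=1;  out ∅∪∅=∅
  n20('ba'): parent n1 fail=0; on 'a' 0 → fail=7;  out {7}∪∅={7}
  n3('bea'): parent n2 fail=0; on 'a' 0 → fail=7;  out ∅∪∅=∅
  n9('adc'): parent n8 fail=12; on 'c' 12→0 → fail=13;  out {1}∪∅={1}
  n11('bce'): parent n10 fail=13; on 'e' 13 → fail=14;  out {2}∪{4}={2,4}
  n16('cbb'): parent n15 fail=1; on 'b' 1 → fail=18;  out ∅∪∅=∅
  n19('bba'): parent n18 fail=1; on 'a' 1 → fail=20;  out {6}∪{7}={6,7}
  n4('beab'): parent n3 fail=7; on 'b' 7→0 → fail=1;  out ∅∪∅=∅
  n17('cbbe'): parent n16 fail=18; on 'e' 18→1 → fail=2;  out {5}∪∅={5}
  n5('beaba'): parent n4 fail=1; on 'a' 1 → fail=20;  out ∅∪{7}={7}
  n6('beabab'): parent n5 fail=20; on 'b' 20→7→0 → fail=1;  out {0}∪∅={0}

Text stream:
pos 0 'b': at 1
pos 1 'a': at 20  emit P7@[0:1]
pos 2 'b': at 1 ·f
pos 3 'b': at 18
pos 4 'a': at 19  emit P6@[2:4],P7@[3:4]
pos 5 'c': at 13 ·f
pos 6 'c': at 13 ·f
pos 7 'e': at 14  emit P4@[6:7]
pos 8 'c': at 13 ·f
pos 9 'e': at 14  emit P4@[8:9]
pos 10 'a': at 7 ·f
pos 11 'd': at 8  emit P3@[11:11]
pos 12 'c': at 9  emit P1@[10:12]
pos 13 'a': at 7 ·f
pos 14 'd': at 8  emit P3@[14:14]
pos 15 'c': at 9  emit P1@[13:15]
pos 16 'd': at 12 ·f  emit P3@[16:16]
pos 17 'a': at 7 ·f
pos 18 'a': at 7 ·f
pos 19 'e': at 0 ·f
pos 20 'e': at 0
pos 21 'c': at 13
pos 22 'd': at 12 ·f  emit P3@[22:22]
pos 23 'c': at 13 ·f
pos 24 'b': at 15
pos 25 'c': at 10 ·f
pos 26 'e': at 11  emit P2@[24:26],P4@[25:26]
pos 27 'b': at 1 ·f
pos 28 'a': at 20  emit P7@[27:28]
pos 29 'b': at 1 ·f
pos 30 'c': at 10
pos 31 'e': at 11  emit P2@[29:31],P4@[30:31]
pos 32 'c': at 13 ·f
pos 33 'e': at 14  emit P4@[32:33]
pos 34 'd': at 12 ·f  emit P3@[34:34]
pos 35 'd': at 12 ·f  emit P3@[35:35]
pos 36 'd': at 12 ·f  emit P3@[36:36]
pos 37 'a': at 7 ·f
pos 38 'd': at 8  emit P3@[38:38]
pos 39 'c': at 9  emit P1@[37:39]
pos 40 'c': at 13 ·f
pos 41 'b': at 15
pos 42 'a': at 20 ·f  emit P7@[41:42]
pos 43 'e': at 0 ·f
pos 44 'd': at 12  emit P3@[44:44]
pos 45 'b': at 1 ·f
pos 46 'b': at 18
pos 47 'a': at 19  emit P6@[45:47],P7@[46:47]
pos 48 'e': at 0 ·f
pos 49 'd': at 12  emit P3@[49:49]
pos 50 'a': at 7 ·f
pos 51 'e': at 0 ·f
pos 52 'b': at 1
pos 53 'b': at 18
pos 54 'd': at 12 ·f  emit P3@[54:54]
pos 55 'd': at 12 ·f  emit P3@[55:55]
pos 56 'b': at 1 ·f
pos 57 'e': at 2
pos 58 'a': at 3
pos 59 'b': at 4
pos 60 'a': at 5  emit P7@[59:60]
pos 61 'b': at 6  emit P0@[56:61]
pos 62 'c': at 10 ·f
pos 63 'c': at 13 ·f
pos 64 'b': at 15
pos 65 'b': at 16
pos 66 'b': at 18 ·f
pos 67 'a': at 19  emit P6@[65:67],P7@[66:67]
pos 68 'd': at 8 ·f  emit P3@[68:68]
pos 69 'e': at 0 ·f
pos 70 'c': at 13
pos 71 'd': at 12 ·f  emit P3@[71:71]
pos 72 'd': at 12 ·f  emit P3@[72:72]
pos 73 'c': at 13 ·f
pos 74 'a': at 7 ·f
pos 75 'c': at 13 ·f
pos 76 'b': at 15
pos 77 'b': at 16
pos 78 'e': at 17  emit P5@[75:78]

Result: [[1,7],[4,6],[4,7],[7,4],[9,4],[11,3],[12,1],[14,3],[15,1],[16,3],[22,3],[26,2],[26,4],[28,7],[31,2],[31,4],[33,4],[34,3],[35,3],[36,3],[38,3],[39,1],[42,7],[44,3],[47,6],[47,7],[49,3],[54,3],[55,3],[60,7],[61,0],[67,6],[67,7],[68,3],[71,3],[72,3],[78,5]]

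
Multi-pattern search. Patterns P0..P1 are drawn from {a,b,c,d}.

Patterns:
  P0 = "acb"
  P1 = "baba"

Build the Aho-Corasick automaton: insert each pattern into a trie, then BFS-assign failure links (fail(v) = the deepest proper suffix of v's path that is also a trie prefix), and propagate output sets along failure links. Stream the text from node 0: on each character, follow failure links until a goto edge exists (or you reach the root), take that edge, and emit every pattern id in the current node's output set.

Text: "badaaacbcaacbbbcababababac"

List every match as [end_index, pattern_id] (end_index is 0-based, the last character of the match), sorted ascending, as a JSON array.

Build automaton:
Trie nodes:
  0='ε' goto a→1 b→4
  1='a' goto c→2
  2='ac' goto b→3
  3='acb' goto ·  ←P0
  4='b' goto a→5
  5='ba' goto b→6
  6='bab' goto a→7
  7='baba' goto ·  ←P1

BFS fail/out derivation:
  fail(1) 'a': from fail(0)=0 chase 'a': 0 ⇒ 0;  out=∅∪out(0)=∅
  fail(4) 'b': from fail(0)=0 chase 'b': 0 ⇒ 0;  out=∅∪out(0)=∅
  fail(2) 'ac': from fail(1)=0 chase 'c': 0 ⇒ 0;  out=∅∪out(0)=∅
  fail(5) 'ba': from fail(4)=0 chase 'a': 0 ⇒ 1;  out=∅∪out(1)=∅
  fail(3) 'acb': from fail(2)=0 chase 'b': 0 ⇒ 4;  out={0}∪out(4)={0}
  fail(6) 'bab': from fail(5)=1 chase 'b': 1→0 ⇒ 4;  out=∅∪out(4)=∅
  fail(7) 'baba': from fail(6)=4 chase 'a': 4 ⇒ 5;  out={1}∪out(5)={1}

Run:
[0] read 'b'  n0⇒n4
[1] read 'a'  n4⇒n5
[2] read 'd'  n5⇒n0 (fail-walked)
[3] read 'a'  n0⇒n1
[4] read 'a'  n1⇒n1 (fail-walked)
[5] read 'a'  n1⇒n1 (fail-walked)
[6] read 'c'  n1⇒n2
[7] read 'b'  n2⇒n3  → match P0@[5:7]
[8] read 'c'  n3⇒n0 (fail-walked)
[9] read 'a'  n0⇒n1
[10] read 'a'  n1⇒n1 (fail-walked)
[11] read 'c'  n1⇒n2
[12] read 'b'  n2⇒n3  → match P0@[10:12]
[13] read 'b'  n3⇒n4 (fail-walked)
[14] read 'b'  n4⇒n4 (fail-walked)
[15] read 'c'  n4⇒n0 (fail-walked)
[16] read 'a'  n0⇒n1
[17] read 'b'  n1⇒n4 (fail-walked)
[18] read 'a'  n4⇒n5
[19] read 'b'  n5⇒n6
[20] read 'a'  n6⇒n7  → match P1@[17:20]
[21] read 'b'  n7⇒n6 (fail-walked)
[22] read 'a'  n6⇒n7  → match P1@[19:22]
[23] read 'b'  n7⇒n6 (fail-walked)
[24] read 'a'  n6⇒n7  → match P1@[21:24]
[25] read 'c'  n7⇒n2 (fail-walked)

All matches (sorted): [[7,0],[12,0],[20,1],[22,1],[24,1]]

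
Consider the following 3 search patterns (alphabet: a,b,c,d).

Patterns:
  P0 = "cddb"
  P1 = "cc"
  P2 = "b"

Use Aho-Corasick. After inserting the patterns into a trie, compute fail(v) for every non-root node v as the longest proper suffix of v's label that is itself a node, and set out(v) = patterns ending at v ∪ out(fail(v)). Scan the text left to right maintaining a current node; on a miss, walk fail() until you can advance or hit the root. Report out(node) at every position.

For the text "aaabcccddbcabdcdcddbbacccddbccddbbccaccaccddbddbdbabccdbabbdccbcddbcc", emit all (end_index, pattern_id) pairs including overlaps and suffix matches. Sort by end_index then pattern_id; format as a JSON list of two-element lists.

Build automaton:
Trie (insert patterns):
  0='ε' goto b→6 c→1
  1='c' goto c→5 d→2
  2='cd' goto d→3
  3='cdd' goto b→4
  4='cddb' goto ·  ←P0
  5='cc' goto ·  ←P1
  6='b' goto ·  ←P2

BFS fail/out derivation:
  fail(1) 'c': from fail(0)=0 chase 'c': 0 ⇒ 0;  out=∅∪out(0)=∅
  fail(6) 'b': from fail(0)=0 chase 'b': 0 ⇒ 0;  out={2}∪out(0)={2}
  fail(2) 'cd': from fail(1)=0 chase 'd': 0 ⇒ 0;  out=∅∪out(0)=∅
  fail(5) 'cc': from fail(1)=0 chase 'c': 0 ⇒ 1;  out={1}∪out(1)={1}
  fail(3) 'cdd': from fail(2)=0 chase 'd': 0 ⇒ 0;  out=∅∪out(0)=∅
  fail(4) 'cddb': from fail(3)=0 chase 'b': 0 ⇒ 6;  out={0}∪out(6)={0,2}

Run:
pos 0 'a': at 0
pos 1 'a': at 0
pos 2 'a': at 0
pos 3 'b': at 6  ** P2@[3:3]
pos 4 'c': at 1 ·f
pos 5 'c': at 5  ** P1@[4:5]
pos 6 'c': at 5 ·f  ** P1@[5:6]
pos 7 'd': at 2 ·f
pos 8 'd': at 3
pos 9 'b': at 4  ** P0@[6:9],P2@[9:9]
pos 10 'c': at 1 ·f
pos 11 'a': at 0 ·f
pos 12 'b': at 6  ** P2@[12:12]
pos 13 'd': at 0 ·f
pos 14 'c': at 1
pos 15 'd': at 2
pos 16 'c': at 1 ·f
pos 17 'd': at 2
pos 18 'd': at 3
pos 19 'b': at 4  ** P0@[16:19],P2@[19:19]
pos 20 'b': at 6 ·f  ** P2@[20:20]
pos 21 'a': at 0 ·f
pos 22 'c': at 1
pos 23 'c': at 5  ** P1@[22:23]
pos 24 'c': at 5 ·f  ** P1@[23:24]
pos 25 'd': at 2 ·f
pos 26 'd': at 3
pos 27 'b': at 4  ** P0@[24:27],P2@[27:27]
pos 28 'c': at 1 ·f
pos 29 'c': at 5  ** P1@[28:29]
pos 30 'd': at 2 ·f
pos 31 'd': at 3
pos 32 'b': at 4  ** P0@[29:32],P2@[32:32]
pos 33 'b': at 6 ·f  ** P2@[33:33]
pos 34 'c': at 1 ·f
pos 35 'c': at 5  ** P1@[34:35]
pos 36 'a': at 0 ·f
pos 37 'c': at 1
pos 38 'c': at 5  ** P1@[37:38]
pos 39 'a': at 0 ·f
pos 40 'c': at 1
pos 41 'c': at 5  ** P1@[40:41]
pos 42 'd': at 2 ·f
pos 43 'd': at 3
pos 44 'b': at 4  ** P0@[41:44],P2@[44:44]
pos 45 'd': at 0 ·f
pos 46 'd': at 0
pos 47 'b': at 6  ** P2@[47:47]
pos 48 'd': at 0 ·f
pos 49 'b': at 6  ** P2@[49:49]
pos 50 'a': at 0 ·f
pos 51 'b': at 6  ** P2@[51:51]
pos 52 'c': at 1 ·f
pos 53 'c': at 5  ** P1@[52:53]
pos 54 'd': at 2 ·f
pos 55 'b': at 6 ·f  ** P2@[55:55]
pos 56 'a': at 0 ·f
pos 57 'b': at 6  ** P2@[57:57]
pos 58 'b': at 6 ·f  ** P2@[58:58]
pos 59 'd': at 0 ·f
pos 60 'c': at 1
pos 61 'c': at 5  ** P1@[60:61]
pos 62 'b': at 6 ·f  ** P2@[62:62]
pos 63 'c': at 1 ·f
pos 64 'd': at 2
pos 65 'd': at 3
pos 66 'b': at 4  ** P0@[63:66],P2@[66:66]
pos 67 'c': at 1 ·f
pos 68 'c': at 5  ** P1@[67:68]

Matches: [[3,2],[5,1],[6,1],[9,0],[9,2],[12,2],[19,0],[19,2],[20,2],[23,1],[24,1],[27,0],[27,2],[29,1],[32,0],[32,2],[33,2],[35,1],[38,1],[41,1],[44,0],[44,2],[47,2],[49,2],[51,2],[53,1],[55,2],[57,2],[58,2],[61,1],[62,2],[66,0],[66,2],[68,1]]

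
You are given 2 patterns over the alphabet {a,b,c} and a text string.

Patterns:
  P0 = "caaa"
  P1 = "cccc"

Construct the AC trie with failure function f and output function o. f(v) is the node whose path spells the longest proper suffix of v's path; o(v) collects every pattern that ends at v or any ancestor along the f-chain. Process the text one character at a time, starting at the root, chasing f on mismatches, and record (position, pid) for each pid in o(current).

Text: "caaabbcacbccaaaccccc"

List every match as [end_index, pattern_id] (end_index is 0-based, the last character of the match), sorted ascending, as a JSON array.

Construct AC machine:
Trie nodes:
  0='ε' goto c→1
  1='c' goto a→2 c→5
  2='ca' goto a→3
  3='caa' goto a→4
  4='caaa' goto ·  [P0 ends]
  5='cc' goto c→6
  6='ccc' goto c→7
  7='cccc' goto ·  [P1 ends]

BFS fail/out derivation:
  n1('c'): parent n0 fail=0; on 'c' 0 → fail=0;  out ∅∪∅=∅
  n2('ca'): parent n1 fail=0; on 'a' 0 → fail=0;  out ∅∪∅=∅
  n5('cc'): parent n1 fail=0; on 'c' 0 → fail=1;  out ∅∪∅=∅
  n3('caa'): parent n2 fail=0; on 'a' 0 → fail=0;  out ∅∪∅=∅
  n6('ccc'): parent n5 fail=1; on 'c' 1 → fail=5;  out ∅∪∅=∅
  n4('caaa'): parent n3 fail=0; on 'a' 0 → fail=0;  out {0}∪∅={0}
  n7('cccc'): parent n6 fail=5; on 'c' 5 → fail=6;  out {1}∪∅={1}

Text stream:
i=0 'c': node 0→1
i=1 'a': node 1→2
i=2 'a': node 2→3
i=3 'a': node 3→4  ** P0@[0:3]
i=4 'b': node 4→0 (fail-walked)
i=5 'b': node 0→0
i=6 'c': node 0→1
i=7 'a': node 1→2
i=8 'c': node 2→1 (fail-walked)
i=9 'b': node 1→0 (fail-walked)
i=10 'c': node 0→1
i=11 'c': node 1→5
i=12 'a': node 5→2 (fail-walked)
i=13 'a': node 2→3
i=14 'a': node 3→4  ** P0@[11:14]
i=15 'c': node 4→1 (fail-walked)
i=16 'c': node 1→5
i=17 'c': node 5→6
i=18 'c': node 6→7  ** P1@[15:18]
i=19 'c': node 7→7 (fail-walked)  ** P1@[16:19]

Matches: [[3,0],[14,0],[18,1],[19,1]]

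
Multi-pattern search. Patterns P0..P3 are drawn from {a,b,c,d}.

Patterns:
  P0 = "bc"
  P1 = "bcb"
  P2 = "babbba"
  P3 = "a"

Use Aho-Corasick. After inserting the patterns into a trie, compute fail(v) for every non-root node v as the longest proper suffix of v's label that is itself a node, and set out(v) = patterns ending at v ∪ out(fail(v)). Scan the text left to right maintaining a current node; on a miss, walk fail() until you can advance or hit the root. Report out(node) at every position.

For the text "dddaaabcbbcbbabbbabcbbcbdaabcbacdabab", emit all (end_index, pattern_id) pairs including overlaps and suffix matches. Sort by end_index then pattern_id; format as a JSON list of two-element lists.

Build:
Trie (insert patterns):
  0='ε' goto a→9 b→1
  1='b' goto a→4 c→2
  2='bc' goto b→3  ←P0
  3='bcb' goto ·  ←P1
  4='ba' goto b→5
  5='bab' goto b→6
  6='babb' goto b→7
  7='babbb' goto a→8
  8='babbba' goto ·  ←P2
  9='a' goto ·  ←P3

BFS fail/out derivation:
  n1('b'): parent n0 fail=0; on 'b' 0 → fail=0;  out ∅∪∅=∅
  n9('a'): parent n0 fail=0; on 'a' 0 → fail=0;  out {3}∪∅={3}
  n2('bc'): parent n1 fail=0; on 'c' 0 → fail=0;  out {0}∪∅={0}
  n4('ba'): parent n1 fail=0; on 'a' 0 → fail=9;  out ∅∪{3}={3}
  n3('bcb'): parent n2 fail=0; on 'b' 0 → fail=1;  out {1}∪∅={1}
  n5('bab'): parent n4 fail=9; on 'b' 9→0 → fail=1;  out ∅∪∅=∅
  n6('babb'): parent n5 fail=1; on 'b' 1→0 → fail=1;  out ∅∪∅=∅
  n7('babbb'): parent n6 fail=1; on 'b' 1→0 → fail=1;  out ∅∪∅=∅
  n8('babbba'): parent n7 fail=1; on 'a' 1 → fail=4;  out {2}∪{3}={2,3}

Text stream:
i=0 'd': node 0→0
i=1 'd': node 0→0
i=2 'd': node 0→0
i=3 'a': node 0→9  ** P3@[3:3]
i=4 'a': node 9→9 (via fail)  ** P3@[4:4]
i=5 'a': node 9→9 (via fail)  ** P3@[5:5]
i=6 'b': node 9→1 (via fail)
i=7 'c': node 1→2  ** P0@[6:7]
i=8 'b': node 2→3  ** P1@[6:8]
i=9 'b': node 3→1 (via fail)
i=10 'c': node 1→2  ** P0@[9:10]
i=11 'b': node 2→3  ** P1@[9:11]
i=12 'b': node 3→1 (via fail)
i=13 'a': node 1→4  ** P3@[13:13]
i=14 'b': node 4→5
i=15 'b': node 5→6
i=16 'b': node 6→7
i=17 'a': node 7→8  ** P2@[12:17],P3@[17:17]
i=18 'b': node 8→5 (via fail)
i=19 'c': node 5→2 (via fail)  ** P0@[18:19]
i=20 'b': node 2→3  ** P1@[18:20]
i=21 'b': node 3→1 (via fail)
i=22 'c': node 1→2  ** P0@[21:22]
i=23 'b': node 2→3  ** P1@[21:23]
i=24 'd': node 3→0 (via fail)
i=25 'a': node 0→9  ** P3@[25:25]
i=26 'a': node 9→9 (via fail)  ** P3@[26:26]
i=27 'b': node 9→1 (via fail)
i=28 'c': node 1→2  ** P0@[27:28]
i=29 'b': node 2→3  ** P1@[27:29]
i=30 'a': node 3→4 (via fail)  ** P3@[30:30]
i=31 'c': node 4→0 (via fail)
i=32 'd': node 0→0
i=33 'a': node 0→9  ** P3@[33:33]
i=34 'b': node 9→1 (via fail)
i=35 'a': node 1→4  ** P3@[35:35]
i=36 'b': node 4→5

Matches: [[3,3],[4,3],[5,3],[7,0],[8,1],[10,0],[11,1],[13,3],[17,2],[17,3],[19,0],[20,1],[22,0],[23,1],[25,3],[26,3],[28,0],[29,1],[30,3],[33,3],[35,3]]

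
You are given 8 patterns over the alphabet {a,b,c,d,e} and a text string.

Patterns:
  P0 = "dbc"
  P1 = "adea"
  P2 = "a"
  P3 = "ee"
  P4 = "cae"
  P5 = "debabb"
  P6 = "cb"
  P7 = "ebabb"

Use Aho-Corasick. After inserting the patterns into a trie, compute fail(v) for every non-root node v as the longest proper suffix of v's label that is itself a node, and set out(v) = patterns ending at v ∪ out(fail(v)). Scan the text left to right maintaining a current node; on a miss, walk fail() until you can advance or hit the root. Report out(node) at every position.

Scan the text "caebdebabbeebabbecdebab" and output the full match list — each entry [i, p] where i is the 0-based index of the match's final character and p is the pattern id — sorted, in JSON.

Build automaton:
Trie nodes:
  0='ε' goto a→4 c→10 d→1 e→8
  1='d' goto b→2 e→13
  2='db' goto c→3
  3='dbc' goto ·  ←P0
  4='a' goto d→5  ←P2
  5='ad' goto e→6
  6='ade' goto a→7
  7='adea' goto ·  ←P1
  8='e' goto b→19 e→9
  9='ee' goto ·  ←P3
  10='c' goto a→11 b→18
  11='ca' goto e→12
  12='cae' goto ·  ←P4
  13='de' goto b→14
  14='deb' goto a→15
  15='deba' goto b→16
  16='debab' goto b→17
  17='debabb' goto ·  ←P5
  18='cb' goto ·  ←P6
  19='eb' goto a→20
  20='eba' goto b→21
  21='ebab' goto b→22
  22='ebabb' goto ·  ←P7

Failure links (BFS by depth):
  fail(1) 'd': from fail(0)=0 chase 'd': 0 ⇒ 0;  out=∅∪out(0)=∅
  fail(4) 'a': from fail(0)=0 chase 'a': 0 ⇒ 0;  out={2}∪out(0)={2}
  fail(8) 'e': from fail(0)=0 chase 'e': 0 ⇒ 0;  out=∅∪out(0)=∅
  fail(10) 'c': from fail(0)=0 chase 'c': 0 ⇒ 0;  out=∅∪out(0)=∅
  fail(2) 'db': from fail(1)=0 chase 'b': 0 ⇒ 0;  out=∅∪out(0)=∅
  fail(5) 'ad': from fail(4)=0 chase 'd': 0 ⇒ 1;  out=∅∪out(1)=∅
  fail(9) 'ee': from fail(8)=0 chase 'e': 0 ⇒ 8;  out={3}∪out(8)={3}
  fail(11) 'ca': from fail(10)=0 chase 'a': 0 ⇒ 4;  out=∅∪out(4)={2}
  fail(13) 'de': from fail(1)=0 chase 'e': 0 ⇒ 8;  out=∅∪out(8)=∅
  fail(18) 'cb': from fail(10)=0 chase 'b': 0 ⇒ 0;  out={6}∪out(0)={6}
  fail(19) 'eb': from fail(8)=0 chase 'b': 0 ⇒ 0;  out=∅∪out(0)=∅
  fail(3) 'dbc': from fail(2)=0 chase 'c': 0 ⇒ 10;  out={0}∪out(10)={0}
  fail(6) 'ade': from fail(5)=1 chase 'e': 1 ⇒ 13;  out=∅∪out(13)=∅
  fail(12) 'cae': from fail(11)=4 chase 'e': 4→0 ⇒ 8;  out={4}∪out(8)={4}
  fail(14) 'deb': from fail(13)=8 chase 'b': 8 ⇒ 19;  out=∅∪out(19)=∅
  fail(20) 'eba': from fail(19)=0 chase 'a': 0 ⇒ 4;  out=∅∪out(4)={2}
  fail(7) 'adea': from fail(6)=13 chase 'a': 13→8→0 ⇒ 4;  out={1}∪out(4)={1,2}
  fail(15) 'deba': from fail(14)=19 chase 'a': 19 ⇒ 20;  out=∅∪out(20)={2}
  fail(21) 'ebab': from fail(20)=4 chase 'b': 4→0 ⇒ 0;  out=∅∪out(0)=∅
  fail(16) 'debab': from fail(15)=20 chase 'b': 20 ⇒ 21;  out=∅∪out(21)=∅
  fail(22) 'ebabb': from fail(21)=0 chase 'b': 0 ⇒ 0;  out={7}∪out(0)={7}
  fail(17) 'debabb': from fail(16)=21 chase 'b': 21 ⇒ 22;  out={5}∪out(22)={5,7}

Scan:
i=0 'c': node 0→10
i=1 'a': node 10→11  emit P2@[1:1]
i=2 'e': node 11→12  emit P4@[0:2]
i=3 'b': node 12→19 (via fail)
i=4 'd': node 19→1 (via fail)
i=5 'e': node 1→13
i=6 'b': node 13→14
i=7 'a': node 14→15  emit P2@[7:7]
i=8 'b': node 15→16
i=9 'b': node 16→17  emit P5@[4:9],P7@[5:9]
i=10 'e': node 17→8 (via fail)
i=11 'e': node 8→9  emit P3@[10:11]
i=12 'b': node 9→19 (via fail)
i=13 'a': node 19→20  emit P2@[13:13]
i=14 'b': node 20→21
i=15 'b': node 21→22  emit P7@[11:15]
i=16 'e': node 22→8 (via fail)
i=17 'c': node 8→10 (via fail)
i=18 'd': node 10→1 (via fail)
i=19 'e': node 1→13
i=20 'b': node 13→14
i=21 'a': node 14→15  emit P2@[21:21]
i=22 'b': node 15→16

Matches: [[1,2],[2,4],[7,2],[9,5],[9,7],[11,3],[13,2],[15,7],[21,2]]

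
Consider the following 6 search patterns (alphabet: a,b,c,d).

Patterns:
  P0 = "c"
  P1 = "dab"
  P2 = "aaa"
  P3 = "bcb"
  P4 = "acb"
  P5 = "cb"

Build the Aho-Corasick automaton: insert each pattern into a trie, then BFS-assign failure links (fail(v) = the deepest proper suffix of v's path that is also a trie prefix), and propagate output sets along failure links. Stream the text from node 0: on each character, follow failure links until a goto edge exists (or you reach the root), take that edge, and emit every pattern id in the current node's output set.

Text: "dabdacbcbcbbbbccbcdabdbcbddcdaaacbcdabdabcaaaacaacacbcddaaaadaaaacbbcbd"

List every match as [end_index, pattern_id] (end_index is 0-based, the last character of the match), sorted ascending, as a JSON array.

Construct AC machine:
Trie (insert patterns):
  0='ε' goto a→5 b→8 c→1 d→2
  1='c' goto b→13  ←P0
  2='d' goto a→3
  3='da' goto b→4
  4='dab' goto ·  ←P1
  5='a' goto a→6 c→11
  6='aa' goto a→7
  7='aaa' goto ·  ←P2
  8='b' goto c→9
  9='bc' goto b→10
  10='bcb' goto ·  ←P3
  11='ac' goto b→12
  12='acb' goto ·  ←P4
  13='cb' goto ·  ←P5

Failure links (BFS by depth):
  fail(1) 'c': from fail(0)=0 chase 'c': 0 ⇒ 0;  out={0}∪out(0)={0}
  fail(2) 'd': from fail(0)=0 chase 'd': 0 ⇒ 0;  out=∅∪out(0)=∅
  fail(5) 'a': from fail(0)=0 chase 'a': 0 ⇒ 0;  out=∅∪out(0)=∅
  fail(8) 'b': from fail(0)=0 chase 'b': 0 ⇒ 0;  out=∅∪out(0)=∅
  fail(3) 'da': from fail(2)=0 chase 'a': 0 ⇒ 5;  out=∅∪out(5)=∅
  fail(6) 'aa': from fail(5)=0 chase 'a': 0 ⇒ 5;  out=∅∪out(5)=∅
  fail(9) 'bc': from fail(8)=0 chase 'c': 0 ⇒ 1;  out=∅∪out(1)={0}
  fail(11) 'ac': from fail(5)=0 chase 'c': 0 ⇒ 1;  out=∅∪out(1)={0}
  fail(13) 'cb': from fail(1)=0 chase 'b': 0 ⇒ 8;  out={5}∪out(8)={5}
  fail(4) 'dab': from fail(3)=5 chase 'b': 5→0 ⇒ 8;  out={1}∪out(8)={1}
  fail(7) 'aaa': from fail(6)=5 chase 'a': 5 ⇒ 6;  out={2}∪out(6)={2}
  fail(10) 'bcb': from fail(9)=1 chase 'b': 1 ⇒ 13;  out={3}∪out(13)={3,5}
  fail(12) 'acb': from fail(11)=1 chase 'b': 1 ⇒ 13;  out={4}∪out(13)={4,5}

Scan:
[0] read 'd'  n0⇒n2
[1] read 'a'  n2⇒n3
[2] read 'b'  n3⇒n4  emit P1@[0:2]
[3] read 'd'  n4⇒n2 (fail-walked)
[4] read 'a'  n2⇒n3
[5] read 'c'  n3⇒n11 (fail-walked)  emit P0@[5:5]
[6] read 'b'  n11⇒n12  emit P4@[4:6],P5@[5:6]
[7] read 'c'  n12⇒n9 (fail-walked)  emit P0@[7:7]
[8] read 'b'  n9⇒n10  emit P3@[6:8],P5@[7:8]
[9] read 'c'  n10⇒n9 (fail-walked)  emit P0@[9:9]
[10] read 'b'  n9⇒n10  emit P3@[8:10],P5@[9:10]
[11] read 'b'  n10⇒n8 (fail-walked)
[12] read 'b'  n8⇒n8 (fail-walked)
[13] read 'b'  n8⇒n8 (fail-walked)
[14] read 'c'  n8⇒n9  emit P0@[14:14]
[15] read 'c'  n9⇒n1 (fail-walked)  emit P0@[15:15]
[16] read 'b'  n1⇒n13  emit P5@[15:16]
[17] read 'c'  n13⇒n9 (fail-walked)  emit P0@[17:17]
[18] read 'd'  n9⇒n2 (fail-walked)
[19] read 'a'  n2⇒n3
[20] read 'b'  n3⇒n4  emit P1@[18:20]
[21] read 'd'  n4⇒n2 (fail-walked)
[22] read 'b'  n2⇒n8 (fail-walked)
[23] read 'c'  n8⇒n9  emit P0@[23:23]
[24] read 'b'  n9⇒n10  emit P3@[22:24],P5@[23:24]
[25] read 'd'  n10⇒n2 (fail-walked)
[26] read 'd'  n2⇒n2 (fail-walked)
[27] read 'c'  n2⇒n1 (fail-walked)  emit P0@[27:27]
[28] read 'd'  n1⇒n2 (fail-walked)
[29] read 'a'  n2⇒n3
[30] read 'a'  n3⇒n6 (fail-walked)
[31] read 'a'  n6⇒n7  emit P2@[29:31]
[32] read 'c'  n7⇒n11 (fail-walked)  emit P0@[32:32]
[33] read 'b'  n11⇒n12  emit P4@[31:33],P5@[32:33]
[34] read 'c'  n12⇒n9 (fail-walked)  emit P0@[34:34]
[35] read 'd'  n9⇒n2 (fail-walked)
[36] read 'a'  n2⇒n3
[37] read 'b'  n3⇒n4  emit P1@[35:37]
[38] read 'd'  n4⇒n2 (fail-walked)
[39] read 'a'  n2⇒n3
[40] read 'b'  n3⇒n4  emit P1@[38:40]
[41] read 'c'  n4⇒n9 (fail-walked)  emit P0@[41:41]
[42] read 'a'  n9⇒n5 (fail-walked)
[43] read 'a'  n5⇒n6
[44] read 'a'  n6⇒n7  emit P2@[42:44]
[45] read 'a'  n7⇒n7 (fail-walked)  emit P2@[43:45]
[46] read 'c'  n7⇒n11 (fail-walked)  emit P0@[46:46]
[47] read 'a'  n11⇒n5 (fail-walked)
[48] read 'a'  n5⇒n6
[49] read 'c'  n6⇒n11 (fail-walked)  emit P0@[49:49]
[50] read 'a'  n11⇒n5 (fail-walked)
[51] read 'c'  n5⇒n11  emit P0@[51:51]
[52] read 'b'  n11⇒n12  emit P4@[50:52],P5@[51:52]
[53] read 'c'  n12⇒n9 (fail-walked)  emit P0@[53:53]
[54] read 'd'  n9⇒n2 (fail-walked)
[55] read 'd'  n2⇒n2 (fail-walked)
[56] read 'a'  n2⇒n3
[57] read 'a'  n3⇒n6 (fail-walked)
[58] read 'a'  n6⇒n7  emit P2@[56:58]
[59] read 'a'  n7⇒n7 (fail-walked)  emit P2@[57:59]
[60] read 'd'  n7⇒n2 (fail-walked)
[61] read 'a'  n2⇒n3
[62] read 'a'  n3⇒n6 (fail-walked)
[63] read 'a'  n6⇒n7  emit P2@[61:63]
[64] read 'a'  n7⇒n7 (fail-walked)  emit P2@[62:64]
[65] read 'c'  n7⇒n11 (fail-walked)  emit P0@[65:65]
[66] read 'b'  n11⇒n12  emit P4@[64:66],P5@[65:66]
[67] read 'b'  n12⇒n8 (fail-walked)
[68] read 'c'  n8⇒n9  emit P0@[68:68]
[69] read 'b'  n9⇒n10  emit P3@[67:69],P5@[68:69]
[70] read 'd'  n10⇒n2 (fail-walked)

Result: [[2,1],[5,0],[6,4],[6,5],[7,0],[8,3],[8,5],[9,0],[10,3],[10,5],[14,0],[15,0],[16,5],[17,0],[20,1],[23,0],[24,3],[24,5],[27,0],[31,2],[32,0],[33,4],[33,5],[34,0],[37,1],[40,1],[41,0],[44,2],[45,2],[46,0],[49,0],[51,0],[52,4],[52,5],[53,0],[58,2],[59,2],[63,2],[64,2],[65,0],[66,4],[66,5],[68,0],[69,3],[69,5]]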